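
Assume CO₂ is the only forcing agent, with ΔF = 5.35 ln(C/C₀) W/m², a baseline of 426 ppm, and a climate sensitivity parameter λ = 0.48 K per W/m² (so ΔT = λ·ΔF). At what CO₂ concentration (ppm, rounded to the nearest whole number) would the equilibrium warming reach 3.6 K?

C ≈ 1731 ppm

Required forcing: ΔF = ΔT/λ = 3.6/0.48 = 7.5000 W/m².
Then ln(C/426) = ΔF/5.35 = 7.5000/5.35 = 1.40187.
So C = 426 × e^1.40187 = 426 × 4.06279 = 1730.75 ppm.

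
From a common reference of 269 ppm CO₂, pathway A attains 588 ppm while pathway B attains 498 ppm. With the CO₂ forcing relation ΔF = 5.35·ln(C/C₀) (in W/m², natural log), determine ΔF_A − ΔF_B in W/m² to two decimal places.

ΔF_A = 5.35 ln(588/269) = 5.35 × 0.78202 = 4.1838 W/m².
ΔF_B = 5.35 ln(498/269) = 5.35 × 0.61589 = 3.2950 W/m².
Difference: 4.1838 − 3.2950 = 0.8888 W/m².
(Equivalently, ΔF_A − ΔF_B = 5.35 ln(588/498) = 5.35 × 0.16613 = 0.8888 W/m².)

ΔF_A − ΔF_B = 0.89 W/m²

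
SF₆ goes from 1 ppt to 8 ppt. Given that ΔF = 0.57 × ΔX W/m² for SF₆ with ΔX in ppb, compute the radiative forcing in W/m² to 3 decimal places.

ΔF = 0.004 W/m²

SF₆: Δ = 8 − 1 = 7 ppt = 0.007 ppb; ΔF = 0.57 × 0.007 = 0.0040 W/m².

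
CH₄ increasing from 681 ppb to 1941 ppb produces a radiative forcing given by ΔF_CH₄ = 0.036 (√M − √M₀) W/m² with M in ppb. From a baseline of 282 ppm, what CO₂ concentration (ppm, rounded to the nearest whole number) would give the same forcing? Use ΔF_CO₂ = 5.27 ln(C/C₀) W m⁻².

CH₄ forcing: 0.036 × (√1941 − √681) = 0.036 × (44.0568 − 26.0960) = 0.036 × 17.9608 = 0.64659 W/m².
Set 5.27 ln(C/282) = 0.64659: ln(C/282) = 0.64659/5.27 = 0.12269, so C = 282 × e^0.12269 = 282 × 1.13053 = 318.81 ppm.

C ≈ 319 ppm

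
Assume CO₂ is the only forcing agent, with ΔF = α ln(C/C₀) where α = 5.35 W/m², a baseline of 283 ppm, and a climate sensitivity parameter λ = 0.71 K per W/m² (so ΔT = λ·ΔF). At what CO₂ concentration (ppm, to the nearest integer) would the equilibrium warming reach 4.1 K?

Required forcing: ΔF = ΔT/λ = 4.1/0.71 = 5.7746 W/m².
Then ln(C/283) = ΔF/5.35 = 5.7746/5.35 = 1.07936.
So C = 283 × e^1.07936 = 283 × 2.94280 = 832.81 ppm.

C ≈ 833 ppm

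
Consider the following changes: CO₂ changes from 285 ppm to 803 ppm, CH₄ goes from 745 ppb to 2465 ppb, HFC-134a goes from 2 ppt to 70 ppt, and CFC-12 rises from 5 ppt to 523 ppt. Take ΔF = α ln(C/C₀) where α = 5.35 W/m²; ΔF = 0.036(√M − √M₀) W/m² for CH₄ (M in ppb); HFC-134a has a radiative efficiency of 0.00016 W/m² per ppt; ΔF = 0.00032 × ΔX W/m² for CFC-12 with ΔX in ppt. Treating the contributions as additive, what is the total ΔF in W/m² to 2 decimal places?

ΔF = 6.52 W/m²

CO₂: 5.35 × ln(803/285) = 5.35 × ln(2.81754) = 5.35 × 1.03586 = 5.5419 W/m².
CH₄: 0.036 × (√2465 − √745) = 0.036 × (49.6488 − 27.2947) = 0.036 × 22.3541 = 0.8047 W/m².
HFC-134a: ΔF = 0.00016 × (70 − 2) = 0.00016 × 68 = 0.0109 W/m².
CFC-12: ΔF = 0.00032 × (523 − 5) = 0.00032 × 518 = 0.1658 W/m².
Total ΔF = 5.5419 + 0.8047 + 0.0109 + 0.1658 = 6.5233 W/m².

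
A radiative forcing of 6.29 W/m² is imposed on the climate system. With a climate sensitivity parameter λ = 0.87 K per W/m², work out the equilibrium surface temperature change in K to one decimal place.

ΔT = 5.5 K

ΔT = λ ΔF = 0.87 × 6.29 = 5.4723 K.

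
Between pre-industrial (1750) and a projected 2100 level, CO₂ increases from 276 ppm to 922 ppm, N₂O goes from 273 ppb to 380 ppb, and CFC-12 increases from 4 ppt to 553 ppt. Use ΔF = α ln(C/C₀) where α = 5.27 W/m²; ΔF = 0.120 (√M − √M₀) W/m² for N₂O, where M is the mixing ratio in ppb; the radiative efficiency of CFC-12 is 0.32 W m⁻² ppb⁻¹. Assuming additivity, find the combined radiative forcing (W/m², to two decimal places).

ΔF = 6.89 W/m²

CO₂: 5.27 × ln(922/276) = 5.27 × ln(3.34058) = 5.27 × 1.20614 = 6.3564 W/m².
N₂O: 0.120 × (√380 − √273) = 0.120 × (19.4936 − 16.5227) = 0.120 × 2.9709 = 0.3565 W/m².
CFC-12: Δ = 553 − 4 = 549 ppt = 0.549 ppb; ΔF = 0.32 × 0.549 = 0.1757 W/m².
Total ΔF = 6.3564 + 0.3565 + 0.1757 = 6.8886 W/m².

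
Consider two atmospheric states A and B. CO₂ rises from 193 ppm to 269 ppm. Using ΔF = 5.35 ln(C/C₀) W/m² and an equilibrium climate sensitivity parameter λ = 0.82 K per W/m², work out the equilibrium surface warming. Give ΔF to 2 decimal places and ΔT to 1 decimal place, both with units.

CO₂: 5.35 × ln(269/193) = 5.35 × ln(1.39378) = 5.35 × 0.33202 = 1.7763 W/m².
ΔT = λ ΔF = 0.82 × 1.78 = 1.4596 K.

ΔF = 1.78 W/m²; ΔT = 1.5 K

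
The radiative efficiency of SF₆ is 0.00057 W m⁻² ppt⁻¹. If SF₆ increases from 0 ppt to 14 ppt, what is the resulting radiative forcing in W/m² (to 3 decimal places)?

SF₆: ΔF = 0.00057 × (14 − 0) = 0.00057 × 14 = 0.0080 W/m².

ΔF = 0.008 W/m²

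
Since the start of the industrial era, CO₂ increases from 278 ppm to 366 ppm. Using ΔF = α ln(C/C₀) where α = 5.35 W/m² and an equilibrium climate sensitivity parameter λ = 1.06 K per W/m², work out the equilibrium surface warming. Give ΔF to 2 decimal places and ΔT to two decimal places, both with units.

CO₂: 5.35 × ln(366/278) = 5.35 × ln(1.31655) = 5.35 × 0.27501 = 1.4713 W/m².
ΔT = λ ΔF = 1.06 × 1.47 = 1.5582 K.

ΔF = 1.47 W/m²; ΔT = 1.56 K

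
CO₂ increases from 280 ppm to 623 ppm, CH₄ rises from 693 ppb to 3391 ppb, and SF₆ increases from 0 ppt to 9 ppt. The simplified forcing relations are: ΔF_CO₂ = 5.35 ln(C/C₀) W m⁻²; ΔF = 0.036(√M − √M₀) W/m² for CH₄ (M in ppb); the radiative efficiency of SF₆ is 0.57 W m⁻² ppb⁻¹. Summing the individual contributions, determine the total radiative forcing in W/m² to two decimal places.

CO₂: 5.35 × ln(623/280) = 5.35 × ln(2.22500) = 5.35 × 0.79976 = 4.2787 W/m².
CH₄: 0.036 × (√3391 − √693) = 0.036 × (58.2323 − 26.3249) = 0.036 × 31.9074 = 1.1487 W/m².
SF₆: Δ = 9 − 0 = 9 ppt = 0.009 ppb; ΔF = 0.57 × 0.009 = 0.0051 W/m².
Total ΔF = 4.2787 + 1.1487 + 0.0051 = 5.4325 W/m².

ΔF = 5.43 W/m²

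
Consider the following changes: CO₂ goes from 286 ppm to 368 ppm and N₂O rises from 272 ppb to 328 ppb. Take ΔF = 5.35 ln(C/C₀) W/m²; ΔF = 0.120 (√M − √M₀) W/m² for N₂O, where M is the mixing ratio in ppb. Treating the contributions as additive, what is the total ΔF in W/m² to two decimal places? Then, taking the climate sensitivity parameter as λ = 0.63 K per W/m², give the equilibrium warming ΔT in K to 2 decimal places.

ΔF = 1.54 W/m²; ΔT = 0.97 K

CO₂: 5.35 × ln(368/286) = 5.35 × ln(1.28671) = 5.35 × 0.25209 = 1.3487 W/m².
N₂O: 0.120 × (√328 − √272) = 0.120 × (18.1108 − 16.4924) = 0.120 × 1.6184 = 0.1942 W/m².
Total ΔF = 1.3487 + 0.1942 = 1.5429 W/m².
ΔT = λ ΔF = 0.63 × 1.54 = 0.9702 K.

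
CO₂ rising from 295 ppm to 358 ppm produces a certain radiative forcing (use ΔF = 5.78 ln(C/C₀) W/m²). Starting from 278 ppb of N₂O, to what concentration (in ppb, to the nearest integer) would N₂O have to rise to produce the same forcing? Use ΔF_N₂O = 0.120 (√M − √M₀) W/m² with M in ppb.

M ≈ 676 ppb

CO₂ forcing: 5.78 × ln(358/295) = 5.78 × 0.193558 = 1.11877 W/m².
Set 0.120(√M − √278) = 1.11877: √M = 1.11877/0.120 + √278 = 9.3231 + 16.6733 = 25.9964.
M = (25.9964)² = 675.81 ppb.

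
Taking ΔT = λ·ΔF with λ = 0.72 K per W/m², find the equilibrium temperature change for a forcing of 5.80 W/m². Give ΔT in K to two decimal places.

ΔT = 4.18 K

ΔT = λ ΔF = 0.72 × 5.80 = 4.1760 K.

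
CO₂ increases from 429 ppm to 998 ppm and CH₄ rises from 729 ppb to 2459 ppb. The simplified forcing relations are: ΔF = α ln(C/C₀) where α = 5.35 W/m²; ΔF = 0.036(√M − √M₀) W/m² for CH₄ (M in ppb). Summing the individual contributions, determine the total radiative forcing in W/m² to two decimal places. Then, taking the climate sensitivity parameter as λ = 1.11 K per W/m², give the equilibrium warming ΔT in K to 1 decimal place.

ΔF = 5.33 W/m²; ΔT = 5.9 K

CO₂: 5.35 × ln(998/429) = 5.35 × ln(2.32634) = 5.35 × 0.84430 = 4.5170 W/m².
CH₄: 0.036 × (√2459 − √729) = 0.036 × (49.5883 − 27.0000) = 0.036 × 22.5883 = 0.8132 W/m².
Total ΔF = 4.5170 + 0.8132 = 5.3302 W/m².
ΔT = λ ΔF = 1.11 × 5.33 = 5.9163 K.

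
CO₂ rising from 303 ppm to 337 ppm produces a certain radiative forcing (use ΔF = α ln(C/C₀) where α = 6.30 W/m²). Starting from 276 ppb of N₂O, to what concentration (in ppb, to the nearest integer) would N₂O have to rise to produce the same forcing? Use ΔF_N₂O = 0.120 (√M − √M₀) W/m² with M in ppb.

CO₂ forcing: 6.30 × ln(337/303) = 6.30 × 0.106350 = 0.67001 W/m².
Set 0.120(√M − √276) = 0.67001: √M = 0.67001/0.120 + √276 = 5.5834 + 16.6132 = 22.1966.
M = (22.1966)² = 492.69 ppb.

M ≈ 493 ppb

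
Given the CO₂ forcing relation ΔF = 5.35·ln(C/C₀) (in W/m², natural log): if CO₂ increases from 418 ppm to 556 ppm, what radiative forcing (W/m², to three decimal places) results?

ΔF = 1.526 W/m²

CO₂: 5.35 × ln(556/418) = 5.35 × ln(1.33014) = 5.35 × 0.28528 = 1.5262 W/m².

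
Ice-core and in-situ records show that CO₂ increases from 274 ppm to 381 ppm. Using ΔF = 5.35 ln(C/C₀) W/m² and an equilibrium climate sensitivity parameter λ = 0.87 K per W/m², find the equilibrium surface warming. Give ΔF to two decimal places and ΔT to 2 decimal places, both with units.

CO₂: 5.35 × ln(381/274) = 5.35 × ln(1.39051) = 5.35 × 0.32967 = 1.7637 W/m².
ΔT = λ ΔF = 0.87 × 1.76 = 1.5312 K.

ΔF = 1.76 W/m²; ΔT = 1.53 K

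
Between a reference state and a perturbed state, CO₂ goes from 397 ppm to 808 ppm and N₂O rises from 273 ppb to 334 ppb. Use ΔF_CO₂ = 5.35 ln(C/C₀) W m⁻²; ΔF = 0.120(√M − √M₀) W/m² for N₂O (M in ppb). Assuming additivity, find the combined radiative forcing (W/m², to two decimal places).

ΔF = 4.01 W/m²

CO₂: 5.35 × ln(808/397) = 5.35 × ln(2.03526) = 5.35 × 0.71062 = 3.8018 W/m².
N₂O: 0.120 × (√334 − √273) = 0.120 × (18.2757 − 16.5227) = 0.120 × 1.7530 = 0.2104 W/m².
Total ΔF = 3.8018 + 0.2104 = 4.0122 W/m².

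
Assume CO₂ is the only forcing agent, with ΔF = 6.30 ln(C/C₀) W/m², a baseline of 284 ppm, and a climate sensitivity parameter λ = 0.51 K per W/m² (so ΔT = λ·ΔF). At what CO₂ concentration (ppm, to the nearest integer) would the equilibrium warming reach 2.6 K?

Required forcing: ΔF = ΔT/λ = 2.6/0.51 = 5.0980 W/m².
Then ln(C/284) = ΔF/6.30 = 5.0980/6.30 = 0.80921.
So C = 284 × e^0.80921 = 284 × 2.24613 = 637.90 ppm.

C ≈ 638 ppm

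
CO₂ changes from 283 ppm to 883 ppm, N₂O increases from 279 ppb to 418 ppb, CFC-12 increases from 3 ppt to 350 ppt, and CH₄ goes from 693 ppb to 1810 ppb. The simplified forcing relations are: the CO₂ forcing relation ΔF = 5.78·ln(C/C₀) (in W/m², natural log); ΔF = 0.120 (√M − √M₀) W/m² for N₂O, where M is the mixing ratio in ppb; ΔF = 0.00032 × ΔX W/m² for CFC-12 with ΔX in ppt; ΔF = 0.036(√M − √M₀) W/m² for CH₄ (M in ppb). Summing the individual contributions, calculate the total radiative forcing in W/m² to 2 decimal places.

ΔF = 7.72 W/m²

CO₂: 5.78 × ln(883/283) = 5.78 × ln(3.12014) = 5.78 × 1.13788 = 6.5769 W/m².
N₂O: 0.120 × (√418 − √279) = 0.120 × (20.4450 − 16.7033) = 0.120 × 3.7417 = 0.4490 W/m².
CFC-12: ΔF = 0.00032 × (350 − 3) = 0.00032 × 347 = 0.1110 W/m².
CH₄: 0.036 × (√1810 − √693) = 0.036 × (42.5441 − 26.3249) = 0.036 × 16.2192 = 0.5839 W/m².
Total ΔF = 6.5769 + 0.4490 + 0.1110 + 0.5839 = 7.7208 W/m².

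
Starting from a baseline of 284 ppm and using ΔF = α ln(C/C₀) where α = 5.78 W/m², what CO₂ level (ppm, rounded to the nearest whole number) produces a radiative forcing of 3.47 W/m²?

Set 5.78 ln(C/284) = 3.47, so ln(C/284) = 3.47/5.78 = 0.60035.
Then C/284 = e^0.60035 = 1.82276, giving C = 284 × 1.82276 = 517.66 ppm.

C ≈ 518 ppm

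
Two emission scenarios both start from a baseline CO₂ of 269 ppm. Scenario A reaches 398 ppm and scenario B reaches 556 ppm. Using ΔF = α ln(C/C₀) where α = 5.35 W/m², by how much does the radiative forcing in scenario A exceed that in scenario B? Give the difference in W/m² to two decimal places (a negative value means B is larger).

ΔF_A = 5.35 ln(398/269) = 5.35 × 0.39174 = 2.0958 W/m².
ΔF_B = 5.35 ln(556/269) = 5.35 × 0.72606 = 3.8844 W/m².
Difference: 2.0958 − 3.8844 = -1.7886 W/m².
(Equivalently, ΔF_A − ΔF_B = 5.35 ln(398/556) = 5.35 × -0.33432 = -1.7886 W/m².)

ΔF_A − ΔF_B = -1.79 W/m²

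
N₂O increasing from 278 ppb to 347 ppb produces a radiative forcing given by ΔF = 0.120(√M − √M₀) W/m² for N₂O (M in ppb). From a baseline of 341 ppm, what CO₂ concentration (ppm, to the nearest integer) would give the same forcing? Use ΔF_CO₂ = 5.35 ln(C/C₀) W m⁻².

C ≈ 356 ppm

N₂O forcing: 0.120 × (√347 − √278) = 0.120 × (18.6279 − 16.6733) = 0.120 × 1.9546 = 0.23455 W/m².
Set 5.35 ln(C/341) = 0.23455: ln(C/341) = 0.23455/5.35 = 0.04384, so C = 341 × e^0.04384 = 341 × 1.04482 = 356.28 ppm.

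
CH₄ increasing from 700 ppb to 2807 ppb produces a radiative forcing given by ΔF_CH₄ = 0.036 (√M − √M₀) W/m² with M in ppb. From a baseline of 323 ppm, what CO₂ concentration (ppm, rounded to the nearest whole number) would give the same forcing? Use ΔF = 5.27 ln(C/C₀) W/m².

CH₄ forcing: 0.036 × (√2807 − √700) = 0.036 × (52.9811 − 26.4575) = 0.036 × 26.5236 = 0.95485 W/m².
Set 5.27 ln(C/323) = 0.95485: ln(C/323) = 0.95485/5.27 = 0.18119, so C = 323 × e^0.18119 = 323 × 1.19864 = 387.16 ppm.

C ≈ 387 ppm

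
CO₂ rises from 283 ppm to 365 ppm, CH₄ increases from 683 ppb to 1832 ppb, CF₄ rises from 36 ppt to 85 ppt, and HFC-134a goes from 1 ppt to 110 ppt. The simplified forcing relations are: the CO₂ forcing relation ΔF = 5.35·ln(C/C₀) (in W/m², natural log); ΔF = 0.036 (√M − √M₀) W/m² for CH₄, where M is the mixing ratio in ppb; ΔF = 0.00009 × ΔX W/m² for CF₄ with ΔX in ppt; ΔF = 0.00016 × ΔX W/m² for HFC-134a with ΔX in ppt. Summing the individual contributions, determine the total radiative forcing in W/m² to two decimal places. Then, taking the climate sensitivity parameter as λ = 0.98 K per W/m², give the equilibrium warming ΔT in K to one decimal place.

CO₂: 5.35 × ln(365/283) = 5.35 × ln(1.28975) = 5.35 × 0.25445 = 1.3613 W/m².
CH₄: 0.036 × (√1832 − √683) = 0.036 × (42.8019 − 26.1343) = 0.036 × 16.6676 = 0.6000 W/m².
CF₄: ΔF = 0.00009 × (85 − 36) = 0.00009 × 49 = 0.0044 W/m².
HFC-134a: ΔF = 0.00016 × (110 − 1) = 0.00016 × 109 = 0.0174 W/m².
Total ΔF = 1.3613 + 0.6000 + 0.0044 + 0.0174 = 1.9831 W/m².
ΔT = λ ΔF = 0.98 × 1.98 = 1.9404 K.

ΔF = 1.98 W/m²; ΔT = 1.9 K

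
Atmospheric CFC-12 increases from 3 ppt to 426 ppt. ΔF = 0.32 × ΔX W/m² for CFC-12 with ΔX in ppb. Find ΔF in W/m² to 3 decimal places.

CFC-12: Δ = 426 − 3 = 423 ppt = 0.423 ppb; ΔF = 0.32 × 0.423 = 0.1354 W/m².

ΔF = 0.135 W/m²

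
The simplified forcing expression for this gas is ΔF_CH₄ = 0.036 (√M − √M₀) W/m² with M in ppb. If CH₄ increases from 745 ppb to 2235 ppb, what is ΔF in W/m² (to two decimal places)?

ΔF = 0.72 W/m²

CH₄: 0.036 × (√2235 − √745) = 0.036 × (47.2758 − 27.2947) = 0.036 × 19.9811 = 0.7193 W/m².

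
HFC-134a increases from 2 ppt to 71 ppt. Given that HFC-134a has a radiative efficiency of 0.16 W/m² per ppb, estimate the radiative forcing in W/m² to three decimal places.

ΔF = 0.011 W/m²

HFC-134a: Δ = 71 − 2 = 69 ppt = 0.069 ppb; ΔF = 0.16 × 0.069 = 0.0110 W/m².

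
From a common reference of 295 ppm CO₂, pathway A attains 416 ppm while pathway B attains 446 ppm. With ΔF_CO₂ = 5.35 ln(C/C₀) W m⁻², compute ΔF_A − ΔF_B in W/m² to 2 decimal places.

ΔF_A = 5.35 ln(416/295) = 5.35 × 0.34371 = 1.8388 W/m².
ΔF_B = 5.35 ln(446/295) = 5.35 × 0.41334 = 2.2114 W/m².
Difference: 1.8388 − 2.2114 = -0.3726 W/m².

ΔF_A − ΔF_B = -0.37 W/m²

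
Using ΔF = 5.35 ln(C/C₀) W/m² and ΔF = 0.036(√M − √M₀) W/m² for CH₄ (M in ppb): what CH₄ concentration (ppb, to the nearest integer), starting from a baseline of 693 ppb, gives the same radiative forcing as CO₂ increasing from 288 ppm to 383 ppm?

M ≈ 4718 ppb

CO₂ forcing: 5.35 × ln(383/288) = 5.35 × 0.285075 = 1.52515 W/m².
Set 0.036(√M − √693) = 1.52515: √M = 1.52515/0.036 + √693 = 42.3653 + 26.3249 = 68.6902.
M = (68.6902)² = 4718.34 ppb.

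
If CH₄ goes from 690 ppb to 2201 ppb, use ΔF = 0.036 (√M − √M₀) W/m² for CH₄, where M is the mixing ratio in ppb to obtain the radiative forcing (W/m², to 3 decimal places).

CH₄: 0.036 × (√2201 − √690) = 0.036 × (46.9148 − 26.2679) = 0.036 × 20.6469 = 0.7433 W/m².

ΔF = 0.743 W/m²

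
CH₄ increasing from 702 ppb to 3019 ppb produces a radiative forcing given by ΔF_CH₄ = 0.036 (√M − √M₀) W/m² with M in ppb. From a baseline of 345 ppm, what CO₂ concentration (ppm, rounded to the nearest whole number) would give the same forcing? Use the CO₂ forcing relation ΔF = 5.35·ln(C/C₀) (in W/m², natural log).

CH₄ forcing: 0.036 × (√3019 − √702) = 0.036 × (54.9454 − 26.4953) = 0.036 × 28.4501 = 1.02420 W/m².
Set 5.35 ln(C/345) = 1.02420: ln(C/345) = 1.02420/5.35 = 0.19144, so C = 345 × e^0.19144 = 345 × 1.21099 = 417.79 ppm.

C ≈ 418 ppm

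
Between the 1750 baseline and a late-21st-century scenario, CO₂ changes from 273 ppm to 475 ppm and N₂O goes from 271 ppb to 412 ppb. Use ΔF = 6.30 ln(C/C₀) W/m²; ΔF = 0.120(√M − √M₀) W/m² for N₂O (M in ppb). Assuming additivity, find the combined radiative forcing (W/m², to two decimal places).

ΔF = 3.95 W/m²

CO₂: 6.30 × ln(475/273) = 6.30 × ln(1.73993) = 6.30 × 0.55384 = 3.4892 W/m².
N₂O: 0.120 × (√412 − √271) = 0.120 × (20.2978 − 16.4621) = 0.120 × 3.8357 = 0.4603 W/m².
Total ΔF = 3.4892 + 0.4603 = 3.9495 W/m².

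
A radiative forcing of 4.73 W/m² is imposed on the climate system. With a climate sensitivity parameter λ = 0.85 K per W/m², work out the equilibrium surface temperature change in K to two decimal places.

ΔT = λ ΔF = 0.85 × 4.73 = 4.0205 K.

ΔT = 4.02 K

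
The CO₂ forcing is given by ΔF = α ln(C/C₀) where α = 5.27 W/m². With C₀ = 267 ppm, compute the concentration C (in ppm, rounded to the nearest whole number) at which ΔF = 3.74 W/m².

C ≈ 543 ppm

Set 5.27 ln(C/267) = 3.74, so ln(C/267) = 3.74/5.27 = 0.70968.
Then C/267 = e^0.70968 = 2.03334, giving C = 267 × 2.03334 = 542.90 ppm.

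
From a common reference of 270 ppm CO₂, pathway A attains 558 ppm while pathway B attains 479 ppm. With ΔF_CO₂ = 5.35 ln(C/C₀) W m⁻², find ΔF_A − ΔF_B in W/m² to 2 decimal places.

ΔF_A = 5.35 ln(558/270) = 5.35 × 0.72594 = 3.8838 W/m².
ΔF_B = 5.35 ln(479/270) = 5.35 × 0.57328 = 3.0670 W/m².
Difference: 3.8838 − 3.0670 = 0.8168 W/m².

ΔF_A − ΔF_B = 0.82 W/m²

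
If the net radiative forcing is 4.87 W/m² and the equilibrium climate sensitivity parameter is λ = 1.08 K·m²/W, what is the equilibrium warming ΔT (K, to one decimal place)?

ΔT = 5.3 K

ΔT = λ ΔF = 1.08 × 4.87 = 5.2596 K.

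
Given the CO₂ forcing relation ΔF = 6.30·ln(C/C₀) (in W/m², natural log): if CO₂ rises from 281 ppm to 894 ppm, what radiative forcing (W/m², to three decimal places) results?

ΔF = 7.291 W/m²

CO₂ absorption bands are partially saturated, so forcing scales with the logarithm of the concentration ratio.
CO₂: 6.30 × ln(894/281) = 6.30 × ln(3.18149) = 6.30 × 1.15735 = 7.2913 W/m².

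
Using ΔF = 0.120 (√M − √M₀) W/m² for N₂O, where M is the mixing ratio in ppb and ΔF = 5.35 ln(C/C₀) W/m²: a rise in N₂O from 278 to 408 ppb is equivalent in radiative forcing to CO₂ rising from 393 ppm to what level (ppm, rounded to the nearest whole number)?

N₂O forcing: 0.120 × (√408 − √278) = 0.120 × (20.1990 − 16.6733) = 0.120 × 3.5257 = 0.42308 W/m².
Set 5.35 ln(C/393) = 0.42308: ln(C/393) = 0.42308/5.35 = 0.07908, so C = 393 × e^0.07908 = 393 × 1.08229 = 425.34 ppm.

C ≈ 425 ppm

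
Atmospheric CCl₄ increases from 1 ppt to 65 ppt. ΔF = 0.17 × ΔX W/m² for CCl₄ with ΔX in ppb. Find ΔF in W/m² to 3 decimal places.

ΔF = 0.011 W/m²

CCl₄: Δ = 65 − 1 = 64 ppt = 0.064 ppb; ΔF = 0.17 × 0.064 = 0.0109 W/m².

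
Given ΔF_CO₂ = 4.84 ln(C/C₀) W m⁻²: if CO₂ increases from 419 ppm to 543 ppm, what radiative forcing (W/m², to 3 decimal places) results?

CO₂: 4.84 × ln(543/419) = 4.84 × ln(1.29594) = 4.84 × 0.25924 = 1.2547 W/m².

ΔF = 1.255 W/m²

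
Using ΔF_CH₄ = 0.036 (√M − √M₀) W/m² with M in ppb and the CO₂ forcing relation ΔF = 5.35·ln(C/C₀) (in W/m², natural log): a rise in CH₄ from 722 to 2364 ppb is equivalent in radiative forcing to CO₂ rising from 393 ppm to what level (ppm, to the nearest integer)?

CH₄ forcing: 0.036 × (√2364 − √722) = 0.036 × (48.6210 − 26.8701) = 0.036 × 21.7509 = 0.78303 W/m².
Set 5.35 ln(C/393) = 0.78303: ln(C/393) = 0.78303/5.35 = 0.14636, so C = 393 × e^0.14636 = 393 × 1.15761 = 454.94 ppm.

C ≈ 455 ppm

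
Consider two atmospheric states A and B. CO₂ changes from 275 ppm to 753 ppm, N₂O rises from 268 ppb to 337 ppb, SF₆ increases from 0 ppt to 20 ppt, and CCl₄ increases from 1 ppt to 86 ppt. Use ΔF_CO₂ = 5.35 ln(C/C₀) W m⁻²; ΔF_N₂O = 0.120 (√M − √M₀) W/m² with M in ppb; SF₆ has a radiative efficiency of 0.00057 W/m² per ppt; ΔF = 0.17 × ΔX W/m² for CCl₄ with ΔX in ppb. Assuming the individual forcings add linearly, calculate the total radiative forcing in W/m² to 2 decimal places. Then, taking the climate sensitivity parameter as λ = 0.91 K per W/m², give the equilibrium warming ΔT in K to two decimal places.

ΔF = 5.65 W/m²; ΔT = 5.14 K

CO₂: 5.35 × ln(753/275) = 5.35 × ln(2.73818) = 5.35 × 1.00729 = 5.3890 W/m².
N₂O: 0.120 × (√337 − √268) = 0.120 × (18.3576 − 16.3707) = 0.120 × 1.9869 = 0.2384 W/m².
SF₆: ΔF = 0.00057 × (20 − 0) = 0.00057 × 20 = 0.0114 W/m².
CCl₄: Δ = 86 − 1 = 85 ppt = 0.085 ppb; ΔF = 0.17 × 0.085 = 0.0145 W/m².
Total ΔF = 5.3890 + 0.2384 + 0.0114 + 0.0145 = 5.6533 W/m².
ΔT = λ ΔF = 0.91 × 5.65 = 5.1415 K.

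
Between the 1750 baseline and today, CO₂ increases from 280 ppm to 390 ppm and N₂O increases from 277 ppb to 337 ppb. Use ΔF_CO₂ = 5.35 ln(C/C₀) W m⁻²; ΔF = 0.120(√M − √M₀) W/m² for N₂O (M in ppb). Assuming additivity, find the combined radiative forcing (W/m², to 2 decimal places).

CO₂: 5.35 × ln(390/280) = 5.35 × ln(1.39286) = 5.35 × 0.33136 = 1.7728 W/m².
N₂O: 0.120 × (√337 − √277) = 0.120 × (18.3576 − 16.6433) = 0.120 × 1.7143 = 0.2057 W/m².
Total ΔF = 1.7728 + 0.2057 = 1.9785 W/m².

ΔF = 1.98 W/m²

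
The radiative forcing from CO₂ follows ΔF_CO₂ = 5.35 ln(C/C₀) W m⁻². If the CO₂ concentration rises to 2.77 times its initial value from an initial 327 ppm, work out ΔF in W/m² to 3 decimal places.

Because the forcing depends only on the ratio C/C₀, the initial concentration does not enter.
ΔF = 5.35 × ln(2.77) = 5.35 × 1.01885 = 5.4508 W/m².

ΔF = 5.451 W/m²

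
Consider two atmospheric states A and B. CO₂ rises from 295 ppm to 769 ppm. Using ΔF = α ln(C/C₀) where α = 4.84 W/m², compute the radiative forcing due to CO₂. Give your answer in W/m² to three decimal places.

CO₂: 4.84 × ln(769/295) = 4.84 × ln(2.60678) = 4.84 × 0.95812 = 4.6373 W/m².

ΔF = 4.637 W/m²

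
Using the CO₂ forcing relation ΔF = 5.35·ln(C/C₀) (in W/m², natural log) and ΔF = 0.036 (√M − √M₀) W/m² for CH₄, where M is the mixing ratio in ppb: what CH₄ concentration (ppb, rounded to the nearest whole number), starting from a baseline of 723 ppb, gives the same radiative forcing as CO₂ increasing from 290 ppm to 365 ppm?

CO₂ forcing: 5.35 × ln(365/290) = 5.35 × 0.230016 = 1.23059 W/m².
Set 0.036(√M − √723) = 1.23059: √M = 1.23059/0.036 + √723 = 34.1831 + 26.8887 = 61.0718.
M = (61.0718)² = 3729.76 ppb.

M ≈ 3730 ppb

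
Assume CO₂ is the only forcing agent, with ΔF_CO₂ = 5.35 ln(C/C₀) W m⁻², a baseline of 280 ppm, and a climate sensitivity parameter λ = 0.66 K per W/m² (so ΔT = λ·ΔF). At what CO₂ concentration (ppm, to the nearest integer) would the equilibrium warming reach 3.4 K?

C ≈ 733 ppm

Required forcing: ΔF = ΔT/λ = 3.4/0.66 = 5.1515 W/m².
Then ln(C/280) = ΔF/5.35 = 5.1515/5.35 = 0.96290.
So C = 280 × e^0.96290 = 280 × 2.61928 = 733.40 ppm.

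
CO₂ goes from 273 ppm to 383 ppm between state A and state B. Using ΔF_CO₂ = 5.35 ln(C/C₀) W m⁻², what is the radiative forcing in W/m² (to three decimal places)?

CO₂ absorption bands are partially saturated, so forcing scales with the logarithm of the concentration ratio.
CO₂: 5.35 × ln(383/273) = 5.35 × ln(1.40293) = 5.35 × 0.33856 = 1.8113 W/m².

ΔF = 1.811 W/m²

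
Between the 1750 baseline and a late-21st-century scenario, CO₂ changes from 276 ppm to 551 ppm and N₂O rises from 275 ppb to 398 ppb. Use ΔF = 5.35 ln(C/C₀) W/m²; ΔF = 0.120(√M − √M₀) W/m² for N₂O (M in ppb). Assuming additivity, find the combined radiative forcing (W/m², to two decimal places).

CO₂: 5.35 × ln(551/276) = 5.35 × ln(1.99638) = 5.35 × 0.69134 = 3.6987 W/m².
N₂O: 0.120 × (√398 − √275) = 0.120 × (19.9499 − 16.5831) = 0.120 × 3.3668 = 0.4040 W/m².
Total ΔF = 3.6987 + 0.4040 = 4.1027 W/m².

ΔF = 4.10 W/m²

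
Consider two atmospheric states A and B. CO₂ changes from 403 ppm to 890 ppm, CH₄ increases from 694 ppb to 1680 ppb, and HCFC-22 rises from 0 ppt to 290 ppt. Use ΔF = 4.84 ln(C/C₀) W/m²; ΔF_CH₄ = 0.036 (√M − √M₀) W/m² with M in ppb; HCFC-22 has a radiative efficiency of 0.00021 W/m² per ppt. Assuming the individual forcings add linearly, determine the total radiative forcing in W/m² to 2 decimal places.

ΔF = 4.42 W/m²

CO₂: 4.84 × ln(890/403) = 4.84 × ln(2.20844) = 4.84 × 0.79229 = 3.8347 W/m².
CH₄: 0.036 × (√1680 − √694) = 0.036 × (40.9878 − 26.3439) = 0.036 × 14.6439 = 0.5272 W/m².
HCFC-22: ΔF = 0.00021 × (290 − 0) = 0.00021 × 290 = 0.0609 W/m².
Total ΔF = 3.8347 + 0.5272 + 0.0609 = 4.4228 W/m².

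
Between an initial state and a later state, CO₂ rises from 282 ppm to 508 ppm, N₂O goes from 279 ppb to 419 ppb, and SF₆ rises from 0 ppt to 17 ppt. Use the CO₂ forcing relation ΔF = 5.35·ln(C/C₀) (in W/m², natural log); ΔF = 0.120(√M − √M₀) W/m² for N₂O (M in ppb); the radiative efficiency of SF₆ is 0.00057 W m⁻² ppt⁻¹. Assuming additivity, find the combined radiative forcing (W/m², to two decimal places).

CO₂: 5.35 × ln(508/282) = 5.35 × ln(1.80142) = 5.35 × 0.58858 = 3.1489 W/m².
N₂O: 0.120 × (√419 − √279) = 0.120 × (20.4695 − 16.7033) = 0.120 × 3.7662 = 0.4519 W/m².
SF₆: ΔF = 0.00057 × (17 − 0) = 0.00057 × 17 = 0.0097 W/m².
Total ΔF = 3.1489 + 0.4519 + 0.0097 = 3.6105 W/m².

ΔF = 3.61 W/m²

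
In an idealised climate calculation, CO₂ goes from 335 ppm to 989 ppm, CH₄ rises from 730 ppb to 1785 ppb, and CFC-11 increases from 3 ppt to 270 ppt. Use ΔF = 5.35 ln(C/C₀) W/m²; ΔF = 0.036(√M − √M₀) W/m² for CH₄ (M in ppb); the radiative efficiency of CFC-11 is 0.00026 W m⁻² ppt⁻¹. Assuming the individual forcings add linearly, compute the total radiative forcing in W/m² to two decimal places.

CO₂: 5.35 × ln(989/335) = 5.35 × ln(2.95224) = 5.35 × 1.08256 = 5.7917 W/m².
CH₄: 0.036 × (√1785 − √730) = 0.036 × (42.2493 − 27.0185) = 0.036 × 15.2308 = 0.5483 W/m².
CFC-11: ΔF = 0.00026 × (270 − 3) = 0.00026 × 267 = 0.0694 W/m².
Total ΔF = 5.7917 + 0.5483 + 0.0694 = 6.4094 W/m².

ΔF = 6.41 W/m²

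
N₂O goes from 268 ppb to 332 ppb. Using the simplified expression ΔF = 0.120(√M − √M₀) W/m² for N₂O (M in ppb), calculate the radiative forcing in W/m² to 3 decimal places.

N₂O: 0.120 × (√332 − √268) = 0.120 × (18.2209 − 16.3707) = 0.120 × 1.8502 = 0.2220 W/m².

ΔF = 0.222 W/m²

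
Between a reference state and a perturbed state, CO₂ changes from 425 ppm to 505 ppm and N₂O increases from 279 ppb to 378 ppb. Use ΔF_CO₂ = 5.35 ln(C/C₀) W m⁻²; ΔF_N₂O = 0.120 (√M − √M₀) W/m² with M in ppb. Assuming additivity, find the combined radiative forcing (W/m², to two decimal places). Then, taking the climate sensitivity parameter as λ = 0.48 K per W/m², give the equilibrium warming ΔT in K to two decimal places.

ΔF = 1.25 W/m²; ΔT = 0.60 K

CO₂: 5.35 × ln(505/425) = 5.35 × ln(1.18824) = 5.35 × 0.17247 = 0.9227 W/m².
N₂O: 0.120 × (√378 − √279) = 0.120 × (19.4422 − 16.7033) = 0.120 × 2.7389 = 0.3287 W/m².
Total ΔF = 0.9227 + 0.3287 = 1.2514 W/m².
ΔT = λ ΔF = 0.48 × 1.25 = 0.6000 K.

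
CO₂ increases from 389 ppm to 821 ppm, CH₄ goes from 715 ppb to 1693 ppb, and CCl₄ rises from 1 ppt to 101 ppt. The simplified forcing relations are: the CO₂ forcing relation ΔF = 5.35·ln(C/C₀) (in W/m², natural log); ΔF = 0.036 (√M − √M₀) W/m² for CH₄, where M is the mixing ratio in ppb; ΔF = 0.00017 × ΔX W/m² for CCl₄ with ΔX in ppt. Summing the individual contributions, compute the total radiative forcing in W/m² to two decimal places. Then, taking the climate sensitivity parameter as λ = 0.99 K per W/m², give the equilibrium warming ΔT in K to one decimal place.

CO₂: 5.35 × ln(821/389) = 5.35 × ln(2.11054) = 5.35 × 0.74694 = 3.9961 W/m².
CH₄: 0.036 × (√1693 − √715) = 0.036 × (41.1461 − 26.7395) = 0.036 × 14.4066 = 0.5186 W/m².
CCl₄: ΔF = 0.00017 × (101 − 1) = 0.00017 × 100 = 0.0170 W/m².
Total ΔF = 3.9961 + 0.5186 + 0.0170 = 4.5317 W/m².
ΔT = λ ΔF = 0.99 × 4.53 = 4.4847 K.

ΔF = 4.53 W/m²; ΔT = 4.5 K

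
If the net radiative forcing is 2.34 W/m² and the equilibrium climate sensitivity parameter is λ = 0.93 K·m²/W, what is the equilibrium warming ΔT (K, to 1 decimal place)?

ΔT = 2.2 K

ΔT = λ ΔF = 0.93 × 2.34 = 2.1762 K.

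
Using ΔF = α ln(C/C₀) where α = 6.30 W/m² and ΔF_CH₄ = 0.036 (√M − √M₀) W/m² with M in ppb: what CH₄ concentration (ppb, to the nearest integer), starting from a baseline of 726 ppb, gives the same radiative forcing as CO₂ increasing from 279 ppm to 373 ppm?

M ≈ 6046 ppb

CO₂ forcing: 6.30 × ln(373/279) = 6.30 × 0.290367 = 1.82931 W/m².
Set 0.036(√M − √726) = 1.82931: √M = 1.82931/0.036 + √726 = 50.8142 + 26.9444 = 77.7586.
M = (77.7586)² = 6046.40 ppb.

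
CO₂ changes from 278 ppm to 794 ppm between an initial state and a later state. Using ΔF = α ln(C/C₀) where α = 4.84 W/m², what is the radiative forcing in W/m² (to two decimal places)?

ΔF = 5.08 W/m²

CO₂ absorption bands are partially saturated, so forcing scales with the logarithm of the concentration ratio.
CO₂: 4.84 × ln(794/278) = 4.84 × ln(2.85612) = 4.84 × 1.04946 = 5.0794 W/m².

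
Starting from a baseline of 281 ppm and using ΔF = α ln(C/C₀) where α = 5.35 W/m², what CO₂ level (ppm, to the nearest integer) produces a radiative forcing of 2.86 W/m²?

Set 5.35 ln(C/281) = 2.86, so ln(C/281) = 2.86/5.35 = 0.53458.
Then C/281 = e^0.53458 = 1.70673, giving C = 281 × 1.70673 = 479.59 ppm.

C ≈ 480 ppm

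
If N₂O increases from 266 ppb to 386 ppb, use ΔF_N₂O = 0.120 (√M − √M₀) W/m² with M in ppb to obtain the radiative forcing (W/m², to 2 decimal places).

N₂O: 0.120 × (√386 − √266) = 0.120 × (19.6469 − 16.3095) = 0.120 × 3.3374 = 0.4005 W/m².

ΔF = 0.40 W/m²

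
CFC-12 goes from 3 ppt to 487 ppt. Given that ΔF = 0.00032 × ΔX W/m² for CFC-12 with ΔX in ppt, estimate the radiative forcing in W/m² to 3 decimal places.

ΔF = 0.155 W/m²

CFC-12: ΔF = 0.00032 × (487 − 3) = 0.00032 × 484 = 0.1549 W/m².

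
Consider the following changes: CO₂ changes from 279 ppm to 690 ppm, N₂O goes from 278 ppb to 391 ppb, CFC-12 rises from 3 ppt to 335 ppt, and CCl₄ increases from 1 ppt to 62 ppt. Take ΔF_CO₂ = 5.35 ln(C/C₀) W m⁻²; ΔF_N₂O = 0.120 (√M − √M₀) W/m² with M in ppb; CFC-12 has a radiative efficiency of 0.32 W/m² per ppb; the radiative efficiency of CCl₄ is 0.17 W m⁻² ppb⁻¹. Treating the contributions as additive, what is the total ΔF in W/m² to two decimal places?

CO₂: 5.35 × ln(690/279) = 5.35 × ln(2.47312) = 5.35 × 0.90548 = 4.8443 W/m².
N₂O: 0.120 × (√391 − √278) = 0.120 × (19.7737 − 16.6733) = 0.120 × 3.1004 = 0.3720 W/m².
CFC-12: Δ = 335 − 3 = 332 ppt = 0.332 ppb; ΔF = 0.32 × 0.332 = 0.1062 W/m².
CCl₄: Δ = 62 − 1 = 61 ppt = 0.061 ppb; ΔF = 0.17 × 0.061 = 0.0104 W/m².
Total ΔF = 4.8443 + 0.3720 + 0.1062 + 0.0104 = 5.3329 W/m².

ΔF = 5.33 W/m²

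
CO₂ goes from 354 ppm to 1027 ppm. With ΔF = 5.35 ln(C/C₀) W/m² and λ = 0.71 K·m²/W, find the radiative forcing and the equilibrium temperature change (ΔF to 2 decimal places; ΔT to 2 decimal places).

CO₂: 5.35 × ln(1027/354) = 5.35 × ln(2.90113) = 5.35 × 1.06510 = 5.6983 W/m².
ΔT = λ ΔF = 0.71 × 5.70 = 4.0470 K.

ΔF = 5.70 W/m²; ΔT = 4.05 K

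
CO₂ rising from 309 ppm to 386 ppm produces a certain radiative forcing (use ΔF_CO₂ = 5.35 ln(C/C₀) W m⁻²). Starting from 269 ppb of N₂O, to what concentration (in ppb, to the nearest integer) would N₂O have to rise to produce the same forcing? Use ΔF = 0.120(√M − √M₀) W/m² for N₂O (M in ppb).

M ≈ 693 ppb

CO₂ forcing: 5.35 × ln(386/309) = 5.35 × 0.222496 = 1.19035 W/m².
Set 0.120(√M − √269) = 1.19035: √M = 1.19035/0.120 + √269 = 9.9196 + 16.4012 = 26.3208.
M = (26.3208)² = 692.78 ppb.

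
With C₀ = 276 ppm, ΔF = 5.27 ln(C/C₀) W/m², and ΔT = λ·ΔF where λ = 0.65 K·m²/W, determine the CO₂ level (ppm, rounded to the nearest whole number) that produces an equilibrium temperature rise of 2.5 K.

Required forcing: ΔF = ΔT/λ = 2.5/0.65 = 3.8462 W/m².
Then ln(C/276) = ΔF/5.27 = 3.8462/5.27 = 0.72983.
So C = 276 × e^0.72983 = 276 × 2.07473 = 572.63 ppm.

C ≈ 573 ppm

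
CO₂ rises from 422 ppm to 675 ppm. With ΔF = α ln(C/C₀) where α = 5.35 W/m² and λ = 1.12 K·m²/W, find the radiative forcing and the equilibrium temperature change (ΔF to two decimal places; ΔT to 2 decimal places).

CO₂: 5.35 × ln(675/422) = 5.35 × ln(1.59953) = 5.35 × 0.46971 = 2.5129 W/m².
ΔT = λ ΔF = 1.12 × 2.51 = 2.8112 K.

ΔF = 2.51 W/m²; ΔT = 2.81 K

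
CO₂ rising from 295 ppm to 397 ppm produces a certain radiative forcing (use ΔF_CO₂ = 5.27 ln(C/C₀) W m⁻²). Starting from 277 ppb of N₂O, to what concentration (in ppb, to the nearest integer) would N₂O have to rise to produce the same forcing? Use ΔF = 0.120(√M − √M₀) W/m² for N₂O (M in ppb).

M ≈ 881 ppb

CO₂ forcing: 5.27 × ln(397/295) = 5.27 × 0.296961 = 1.56498 W/m².
Set 0.120(√M − √277) = 1.56498: √M = 1.56498/0.120 + √277 = 13.0415 + 16.6433 = 29.6848.
M = (29.6848)² = 881.19 ppb.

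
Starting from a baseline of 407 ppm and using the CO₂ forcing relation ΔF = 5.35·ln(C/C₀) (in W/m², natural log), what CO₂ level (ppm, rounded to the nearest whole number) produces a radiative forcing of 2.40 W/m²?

C ≈ 637 ppm

Set 5.35 ln(C/407) = 2.40, so ln(C/407) = 2.40/5.35 = 0.44860.
Then C/407 = e^0.44860 = 1.56612, giving C = 407 × 1.56612 = 637.41 ppm.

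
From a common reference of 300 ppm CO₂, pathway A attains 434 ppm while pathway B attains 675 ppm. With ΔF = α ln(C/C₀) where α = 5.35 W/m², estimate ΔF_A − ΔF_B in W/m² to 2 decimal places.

ΔF_A = 5.35 ln(434/300) = 5.35 × 0.36926 = 1.9755 W/m².
ΔF_B = 5.35 ln(675/300) = 5.35 × 0.81093 = 4.3385 W/m².
Difference: 1.9755 − 4.3385 = -2.3630 W/m².

ΔF_A − ΔF_B = -2.36 W/m²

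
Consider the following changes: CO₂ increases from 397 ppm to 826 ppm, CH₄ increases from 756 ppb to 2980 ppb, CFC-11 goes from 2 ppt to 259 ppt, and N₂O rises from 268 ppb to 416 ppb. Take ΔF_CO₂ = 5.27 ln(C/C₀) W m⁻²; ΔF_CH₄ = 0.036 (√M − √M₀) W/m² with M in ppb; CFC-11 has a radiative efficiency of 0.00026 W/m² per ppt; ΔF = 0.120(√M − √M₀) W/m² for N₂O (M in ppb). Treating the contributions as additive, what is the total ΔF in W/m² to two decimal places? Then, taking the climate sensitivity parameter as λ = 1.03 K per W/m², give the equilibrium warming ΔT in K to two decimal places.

CO₂: 5.27 × ln(826/397) = 5.27 × ln(2.08060) = 5.27 × 0.73266 = 3.8611 W/m².
CH₄: 0.036 × (√2980 − √756) = 0.036 × (54.5894 − 27.4955) = 0.036 × 27.0939 = 0.9754 W/m².
CFC-11: ΔF = 0.00026 × (259 − 2) = 0.00026 × 257 = 0.0668 W/m².
N₂O: 0.120 × (√416 − √268) = 0.120 × (20.3961 − 16.3707) = 0.120 × 4.0254 = 0.4830 W/m².
Total ΔF = 3.8611 + 0.9754 + 0.0668 + 0.4830 = 5.3863 W/m².
ΔT = λ ΔF = 1.03 × 5.39 = 5.5517 K.

ΔF = 5.39 W/m²; ΔT = 5.55 K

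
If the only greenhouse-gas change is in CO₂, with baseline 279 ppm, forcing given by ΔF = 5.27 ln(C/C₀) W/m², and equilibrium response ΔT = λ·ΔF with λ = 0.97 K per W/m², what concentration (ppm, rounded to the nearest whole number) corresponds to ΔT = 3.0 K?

Required forcing: ΔF = ΔT/λ = 3.0/0.97 = 3.0928 W/m².
Then ln(C/279) = ΔF/5.27 = 3.0928/5.27 = 0.58687.
So C = 279 × e^0.58687 = 279 × 1.79835 = 501.74 ppm.

C ≈ 502 ppm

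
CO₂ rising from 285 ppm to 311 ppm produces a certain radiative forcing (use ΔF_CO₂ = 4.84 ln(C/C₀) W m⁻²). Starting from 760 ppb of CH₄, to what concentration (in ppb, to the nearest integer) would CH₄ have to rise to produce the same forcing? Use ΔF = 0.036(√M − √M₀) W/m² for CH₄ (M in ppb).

M ≈ 1545 ppb

CO₂ forcing: 4.84 × ln(311/285) = 4.84 × 0.087304 = 0.42255 W/m².
Set 0.036(√M − √760) = 0.42255: √M = 0.42255/0.036 + √760 = 11.7375 + 27.5681 = 39.3056.
M = (39.3056)² = 1544.93 ppb.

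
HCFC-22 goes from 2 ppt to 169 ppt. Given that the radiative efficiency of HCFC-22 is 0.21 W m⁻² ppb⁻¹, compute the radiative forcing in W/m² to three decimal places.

ΔF = 0.035 W/m²

HCFC-22: Δ = 169 − 2 = 167 ppt = 0.167 ppb; ΔF = 0.21 × 0.167 = 0.0351 W/m².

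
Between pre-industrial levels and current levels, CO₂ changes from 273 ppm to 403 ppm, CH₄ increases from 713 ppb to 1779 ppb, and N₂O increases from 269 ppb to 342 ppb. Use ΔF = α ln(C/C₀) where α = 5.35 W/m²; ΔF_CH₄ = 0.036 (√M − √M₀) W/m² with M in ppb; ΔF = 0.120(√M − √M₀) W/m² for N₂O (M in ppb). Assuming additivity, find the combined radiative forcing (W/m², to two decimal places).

ΔF = 2.89 W/m²

CO₂: 5.35 × ln(403/273) = 5.35 × ln(1.47619) = 5.35 × 0.38946 = 2.0836 W/m².
CH₄: 0.036 × (√1779 − √713) = 0.036 × (42.1782 − 26.7021) = 0.036 × 15.4761 = 0.5571 W/m².
N₂O: 0.120 × (√342 − √269) = 0.120 × (18.4932 − 16.4012) = 0.120 × 2.0920 = 0.2510 W/m².
Total ΔF = 2.0836 + 0.5571 + 0.2510 = 2.8917 W/m².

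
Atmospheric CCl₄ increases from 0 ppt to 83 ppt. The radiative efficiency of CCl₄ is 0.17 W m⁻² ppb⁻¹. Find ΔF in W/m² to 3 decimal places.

CCl₄: Δ = 83 − 0 = 83 ppt = 0.083 ppb; ΔF = 0.17 × 0.083 = 0.0141 W/m².

ΔF = 0.014 W/m²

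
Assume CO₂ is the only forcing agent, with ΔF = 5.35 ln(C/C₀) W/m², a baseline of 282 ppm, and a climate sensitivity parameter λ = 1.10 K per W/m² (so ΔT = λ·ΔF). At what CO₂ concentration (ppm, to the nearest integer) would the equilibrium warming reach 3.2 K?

Required forcing: ΔF = ΔT/λ = 3.2/1.10 = 2.9091 W/m².
Then ln(C/282) = ΔF/5.35 = 2.9091/5.35 = 0.54376.
So C = 282 × e^0.54376 = 282 × 1.72247 = 485.74 ppm.

C ≈ 486 ppm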